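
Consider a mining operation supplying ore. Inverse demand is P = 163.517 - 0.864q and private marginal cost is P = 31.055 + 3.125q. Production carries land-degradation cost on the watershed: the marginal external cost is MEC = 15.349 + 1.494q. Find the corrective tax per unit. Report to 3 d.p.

tax = 47.260 per unit

Social marginal cost = private MC + MEC = 46.404 + 4.619q.
Set SMC = demand: 46.404 + 4.619q = 163.517 - 0.864q → q* = 21.3593.
The Pigouvian tax equals MEC at q*: 15.349 + 1.494×21.3593 = 47.2598.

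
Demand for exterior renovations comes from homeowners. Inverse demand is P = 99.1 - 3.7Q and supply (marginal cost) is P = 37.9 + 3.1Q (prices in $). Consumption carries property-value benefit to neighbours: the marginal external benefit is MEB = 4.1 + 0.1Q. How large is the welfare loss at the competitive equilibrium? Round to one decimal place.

DWL = $1.9

Market equilibrium (private): 37.9 + 3.1Q = 99.1 - 3.7Q → Q_m = 9.0000.
Social marginal benefit = demand + MEB = 103.2 - 3.6Q.
Set SMB = MC: 103.2 - 3.6Q = 37.9 + 3.1Q → Q* = 9.7463.
The loss is the area between SMB and MC from Q* to Q_m; with linear curves that's a triangle of height MEB(Q_m).
DWL = ½ × 0.7463 × 5.0000 = 1.8658.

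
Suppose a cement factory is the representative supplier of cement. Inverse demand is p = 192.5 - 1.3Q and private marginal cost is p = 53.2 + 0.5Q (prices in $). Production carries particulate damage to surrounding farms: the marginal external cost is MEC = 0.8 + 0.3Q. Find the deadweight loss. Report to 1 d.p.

DWL = $137.3

Market equilibrium (private): 53.2 + 0.5Q = 192.5 - 1.3Q → Q_m = 77.3889.
Social marginal cost = private MC + MEC = 54.0 + 0.8Q.
Set SMC = demand: 54.0 + 0.8Q = 192.5 - 1.3Q → Q* = 65.9524.
The loss is the area between SMC and demand from Q* to Q_m; with linear curves that's a triangle of height MEC(Q_m).
DWL = ½ × 11.4365 × 24.0167 = 137.3335.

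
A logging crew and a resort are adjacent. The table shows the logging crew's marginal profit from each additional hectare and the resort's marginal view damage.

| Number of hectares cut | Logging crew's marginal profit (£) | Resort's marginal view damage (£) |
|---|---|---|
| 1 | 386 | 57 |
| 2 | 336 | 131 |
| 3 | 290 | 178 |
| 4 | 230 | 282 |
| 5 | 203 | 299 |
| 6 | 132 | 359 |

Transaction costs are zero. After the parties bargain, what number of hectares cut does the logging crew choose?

Bargaining reaches the level where marginal profit last exceeds marginal view damage.
That holds through level 3 (290 ≥ 178) but not at 4 (230 < 282).

3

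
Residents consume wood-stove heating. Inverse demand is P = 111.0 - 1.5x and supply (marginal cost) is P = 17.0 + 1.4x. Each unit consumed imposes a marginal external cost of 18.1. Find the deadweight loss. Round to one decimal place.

Market equilibrium (private): 17.0 + 1.4x = 111.0 - 1.5x → x_m = 32.4138.
Social marginal benefit = demand − MEC = 92.9 - 1.5x.
Set SMB = MC: 92.9 - 1.5x = 17.0 + 1.4x → x* = 26.1724.
Between x* and x_m the wedge MC − SMB runs linearly from 0 to MEC(x_m), so the loss is a triangle.
DWL = ½ × 6.2414 × 18.1000 = 56.4847.

DWL = 56.5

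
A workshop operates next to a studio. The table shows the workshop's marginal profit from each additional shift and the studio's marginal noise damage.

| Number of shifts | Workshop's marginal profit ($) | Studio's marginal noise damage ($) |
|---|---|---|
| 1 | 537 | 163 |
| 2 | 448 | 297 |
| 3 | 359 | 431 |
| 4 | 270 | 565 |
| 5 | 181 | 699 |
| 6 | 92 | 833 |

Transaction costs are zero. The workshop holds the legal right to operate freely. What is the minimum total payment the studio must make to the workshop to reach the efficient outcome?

$902

Left alone the workshop would choose level 6 (marginal profit stays positive).
Efficient level: k* = 2 (marginal profit ≥ marginal noise damage through 2).
The studio must at least cover the workshop's forgone profit from cutting 6→2: 359 + 270 + 181 + 92 = 902.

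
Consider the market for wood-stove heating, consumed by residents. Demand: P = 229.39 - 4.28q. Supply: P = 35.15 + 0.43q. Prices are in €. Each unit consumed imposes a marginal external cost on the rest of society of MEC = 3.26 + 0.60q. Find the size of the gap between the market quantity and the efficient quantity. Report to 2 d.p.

5.27 units

Market equilibrium (private): 35.15 + 0.43q = 229.39 - 4.28q → q_m = 41.2399.
Social marginal benefit = demand − MEC = 226.13 - 4.88q.
Set SMB = MC: 226.13 - 4.88q = 35.15 + 0.43q → q* = 35.9661.
Gap = |41.2399 − 35.9661| = 5.2738.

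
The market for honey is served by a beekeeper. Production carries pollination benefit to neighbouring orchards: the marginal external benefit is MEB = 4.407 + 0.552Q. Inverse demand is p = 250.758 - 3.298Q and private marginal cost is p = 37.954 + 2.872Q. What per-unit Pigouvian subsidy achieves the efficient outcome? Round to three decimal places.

subsidy = 25.749 per unit

Social marginal cost = private MC − MEB = 33.547 + 2.320Q.
Set SMC = demand: 33.547 + 2.320Q = 250.758 - 3.298Q → Q* = 38.6634.
The Pigouvian subsidy equals MEB at Q*: 4.407 + 0.552×38.6634 = 25.7492.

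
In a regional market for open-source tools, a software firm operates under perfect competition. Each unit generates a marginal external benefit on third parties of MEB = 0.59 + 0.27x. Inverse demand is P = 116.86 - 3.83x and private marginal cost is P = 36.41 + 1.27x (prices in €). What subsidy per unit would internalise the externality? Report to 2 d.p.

subsidy = €5.12 per unit

Social marginal cost = private MC − MEB = 35.82 + x.
Set SMC = demand: 35.82 + x = 116.86 - 3.83x → x* = 16.7785.
The Pigouvian subsidy equals MEB at x*: 0.59 + 0.27×16.7785 = 5.1202.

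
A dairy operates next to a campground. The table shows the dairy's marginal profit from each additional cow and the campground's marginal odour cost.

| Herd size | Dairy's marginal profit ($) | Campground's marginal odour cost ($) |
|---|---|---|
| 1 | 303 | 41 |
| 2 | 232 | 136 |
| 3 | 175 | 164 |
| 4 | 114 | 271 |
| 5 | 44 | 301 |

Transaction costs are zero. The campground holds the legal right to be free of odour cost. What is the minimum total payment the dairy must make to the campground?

$341

Efficient level: marginal profit ≥ marginal odour cost through level 3, so k* = 3.
With the campground holding the right, the dairy must at least compensate total damage at k*: 41 + 136 + 164 = 341.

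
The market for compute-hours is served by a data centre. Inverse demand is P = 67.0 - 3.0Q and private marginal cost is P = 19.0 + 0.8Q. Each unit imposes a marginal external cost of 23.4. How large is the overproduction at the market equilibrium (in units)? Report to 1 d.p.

6.2 units

Market equilibrium (private): 19.0 + 0.8Q = 67.0 - 3.0Q → Q_m = 12.6316.
Social marginal cost = private MC + MEC = 42.4 + 0.8Q.
Set SMC = demand: 42.4 + 0.8Q = 67.0 - 3.0Q → Q* = 6.4737.
Gap = |12.6316 − 6.4737| = 6.1579.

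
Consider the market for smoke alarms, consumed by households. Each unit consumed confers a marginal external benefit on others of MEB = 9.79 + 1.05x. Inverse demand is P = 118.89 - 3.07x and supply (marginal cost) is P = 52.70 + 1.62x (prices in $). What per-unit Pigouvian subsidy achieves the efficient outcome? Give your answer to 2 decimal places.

subsidy = $31.71 per unit

Social marginal benefit = demand + MEB = 128.68 - 2.02x.
Set SMB = MC: 128.68 - 2.02x = 52.70 + 1.62x → x* = 20.8736.
The Pigouvian subsidy equals MEB at x*: 9.79 + 1.05×20.8736 = 31.7073.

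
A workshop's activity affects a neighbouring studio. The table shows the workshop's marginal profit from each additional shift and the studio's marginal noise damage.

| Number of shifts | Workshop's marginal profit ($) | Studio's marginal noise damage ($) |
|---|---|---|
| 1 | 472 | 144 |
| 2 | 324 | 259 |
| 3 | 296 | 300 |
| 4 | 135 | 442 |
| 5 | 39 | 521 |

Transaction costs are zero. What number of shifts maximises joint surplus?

Bargaining reaches the level where marginal profit last exceeds marginal noise damage.
That holds through level 2 (324 ≥ 259) but not at 3 (296 < 300).

2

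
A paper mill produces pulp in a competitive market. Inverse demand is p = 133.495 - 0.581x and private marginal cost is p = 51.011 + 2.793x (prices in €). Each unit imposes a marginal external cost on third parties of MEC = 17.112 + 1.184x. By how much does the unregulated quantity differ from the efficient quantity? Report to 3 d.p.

Market equilibrium (private): 51.011 + 2.793x = 133.495 - 0.581x → x_m = 24.4469.
Social marginal cost = private MC + MEC = 68.123 + 3.977x.
Set SMC = demand: 68.123 + 3.977x = 133.495 - 0.581x → x* = 14.3423.
Gap = |24.4469 − 14.3423| = 10.1046.

10.105 units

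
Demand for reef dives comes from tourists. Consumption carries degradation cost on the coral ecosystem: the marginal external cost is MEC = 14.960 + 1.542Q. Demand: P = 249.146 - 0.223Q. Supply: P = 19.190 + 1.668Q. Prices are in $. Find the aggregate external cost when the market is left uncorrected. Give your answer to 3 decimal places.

$13220.687

Market equilibrium (private): 19.190 + 1.668Q = 249.146 - 0.223Q → Q_m = 121.6055.
Total external cost = ∫₀^{Q_m} (14.960 + 1.542Q) dQ = 14.960×121.6055 + ½×1.542×121.6055² = 13220.6874.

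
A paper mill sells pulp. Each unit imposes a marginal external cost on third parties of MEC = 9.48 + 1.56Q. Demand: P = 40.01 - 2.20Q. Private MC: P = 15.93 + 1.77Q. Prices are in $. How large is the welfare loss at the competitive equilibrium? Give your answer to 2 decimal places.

Market equilibrium (private): 15.93 + 1.77Q = 40.01 - 2.20Q → Q_m = 6.0655.
Social marginal cost = private MC + MEC = 25.41 + 3.33Q.
Set SMC = demand: 25.41 + 3.33Q = 40.01 - 2.20Q → Q* = 2.6401.
The welfare-loss triangle has base |Q_m − Q*| and height MEC(Q_m) (the vertical gap between SMC and demand is zero at Q* and MEC at Q_m).
DWL = ½ × 3.4254 × 18.9422 = 32.4423.

DWL = $32.44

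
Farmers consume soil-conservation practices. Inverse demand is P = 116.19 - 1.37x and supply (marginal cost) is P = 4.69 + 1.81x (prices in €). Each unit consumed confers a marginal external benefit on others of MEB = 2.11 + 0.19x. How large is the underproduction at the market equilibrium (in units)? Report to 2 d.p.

Market equilibrium (private): 4.69 + 1.81x = 116.19 - 1.37x → x_m = 35.0629.
Social marginal benefit = demand + MEB = 118.30 - 1.18x.
Set SMB = MC: 118.30 - 1.18x = 4.69 + 1.81x → x* = 37.9967.
Gap = |35.0629 − 37.9967| = 2.9338.

2.93 units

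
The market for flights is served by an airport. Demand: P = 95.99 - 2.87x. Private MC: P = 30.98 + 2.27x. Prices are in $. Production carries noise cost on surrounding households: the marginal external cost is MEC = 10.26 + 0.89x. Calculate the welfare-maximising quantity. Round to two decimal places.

Social marginal cost = private MC + MEC = 41.24 + 3.16x.
Set SMC = demand: 41.24 + 3.16x = 95.99 - 2.87x → x* = 9.0796.

x* = 9.08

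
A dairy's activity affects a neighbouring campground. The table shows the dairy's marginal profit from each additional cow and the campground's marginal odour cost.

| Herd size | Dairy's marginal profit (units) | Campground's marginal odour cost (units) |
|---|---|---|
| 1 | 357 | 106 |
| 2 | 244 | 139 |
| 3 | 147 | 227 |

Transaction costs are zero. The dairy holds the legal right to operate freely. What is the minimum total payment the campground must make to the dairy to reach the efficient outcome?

Left alone the dairy would choose level 3 (marginal profit stays positive).
Efficient level: k* = 2 (marginal profit ≥ marginal odour cost through 2).
The campground must at least cover the dairy's forgone profit from cutting 3→2: 147 = 147.

147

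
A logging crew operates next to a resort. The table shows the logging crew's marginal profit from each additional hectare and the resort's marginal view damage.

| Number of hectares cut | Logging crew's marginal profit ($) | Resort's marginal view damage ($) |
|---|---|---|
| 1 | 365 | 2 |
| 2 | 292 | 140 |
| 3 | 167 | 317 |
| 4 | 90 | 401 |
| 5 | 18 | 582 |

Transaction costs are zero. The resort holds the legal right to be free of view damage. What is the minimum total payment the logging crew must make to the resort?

Efficient level: marginal profit ≥ marginal view damage through level 2, so k* = 2.
With the resort holding the right, the logging crew must at least compensate total damage at k*: 2 + 140 = 142.

$142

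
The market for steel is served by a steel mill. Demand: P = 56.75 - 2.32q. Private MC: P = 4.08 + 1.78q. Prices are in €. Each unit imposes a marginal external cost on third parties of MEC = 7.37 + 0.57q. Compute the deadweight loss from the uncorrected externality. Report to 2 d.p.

DWL = €23.11

Market equilibrium (private): 4.08 + 1.78q = 56.75 - 2.32q → q_m = 12.8463.
Social marginal cost = private MC + MEC = 11.45 + 2.35q.
Set SMC = demand: 11.45 + 2.35q = 56.75 - 2.32q → q* = 9.7002.
The welfare-loss triangle has base |q_m − q*| and height MEC(q_m) (the vertical gap between SMC and demand is zero at q* and MEC at q_m).
DWL = ½ × 3.1461 × 14.6924 = 23.1119.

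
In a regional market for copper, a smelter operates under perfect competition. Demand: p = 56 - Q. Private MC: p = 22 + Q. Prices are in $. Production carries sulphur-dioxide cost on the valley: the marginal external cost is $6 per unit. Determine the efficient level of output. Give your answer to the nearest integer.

Q* = 14

Social marginal cost = private MC + MEC = 28 + Q.
Set SMC = demand: 28 + Q = 56 - Q → Q* = 14.0000.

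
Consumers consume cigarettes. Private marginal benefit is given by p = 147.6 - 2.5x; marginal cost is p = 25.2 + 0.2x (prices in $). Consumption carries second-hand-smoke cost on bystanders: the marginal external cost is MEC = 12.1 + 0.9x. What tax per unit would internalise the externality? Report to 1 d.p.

tax = $39.7 per unit

Social marginal benefit = demand − MEC = 135.5 - 3.4x.
Set SMB = MC: 135.5 - 3.4x = 25.2 + 0.2x → x* = 30.6389.
The Pigouvian tax equals MEC at x*: 12.1 + 0.9×30.6389 = 39.6750.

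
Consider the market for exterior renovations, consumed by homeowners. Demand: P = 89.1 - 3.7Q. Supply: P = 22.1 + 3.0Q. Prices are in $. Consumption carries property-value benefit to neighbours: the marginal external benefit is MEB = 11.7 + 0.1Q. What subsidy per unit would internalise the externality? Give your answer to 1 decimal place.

Social marginal benefit = demand + MEB = 100.8 - 3.6Q.
Set SMB = MC: 100.8 - 3.6Q = 22.1 + 3.0Q → Q* = 11.9242.
The Pigouvian subsidy equals MEB at Q*: 11.7 + 0.1×11.9242 = 12.8924.

subsidy = $12.9 per unit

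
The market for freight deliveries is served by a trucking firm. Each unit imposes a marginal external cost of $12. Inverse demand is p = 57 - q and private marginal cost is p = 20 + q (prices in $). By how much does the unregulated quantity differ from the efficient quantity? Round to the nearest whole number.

6 units

Market equilibrium (private): 20 + q = 57 - q → q_m = 18.5000.
Social marginal cost = private MC + MEC = 32 + q.
Set SMC = demand: 32 + q = 57 - q → q* = 12.5000.
Gap = |18.5000 − 12.5000| = 6.0000.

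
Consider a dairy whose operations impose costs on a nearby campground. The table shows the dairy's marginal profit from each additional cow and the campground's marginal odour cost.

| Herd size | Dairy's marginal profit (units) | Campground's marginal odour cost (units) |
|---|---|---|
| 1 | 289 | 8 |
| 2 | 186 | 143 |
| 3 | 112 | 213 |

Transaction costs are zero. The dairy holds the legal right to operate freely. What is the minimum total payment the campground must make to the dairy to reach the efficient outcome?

Left alone the dairy would choose level 3 (marginal profit stays positive).
Efficient level: k* = 2 (marginal profit ≥ marginal odour cost through 2).
The campground must at least cover the dairy's forgone profit from cutting 3→2: 112 = 112.

112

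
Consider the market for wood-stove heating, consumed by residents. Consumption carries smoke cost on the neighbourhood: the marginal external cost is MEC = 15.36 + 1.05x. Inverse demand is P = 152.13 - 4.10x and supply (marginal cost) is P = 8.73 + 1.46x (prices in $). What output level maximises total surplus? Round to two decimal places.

Social marginal benefit = demand − MEC = 136.77 - 5.15x.
Set SMB = MC: 136.77 - 5.15x = 8.73 + 1.46x → x* = 19.3707.

x* = 19.37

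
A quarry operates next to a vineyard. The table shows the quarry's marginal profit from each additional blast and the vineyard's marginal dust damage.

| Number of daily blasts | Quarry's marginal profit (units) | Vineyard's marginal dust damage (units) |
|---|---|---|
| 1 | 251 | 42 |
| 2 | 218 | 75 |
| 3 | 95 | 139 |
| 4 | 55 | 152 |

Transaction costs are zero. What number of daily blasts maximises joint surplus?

2

Bargaining reaches the level where marginal profit last exceeds marginal dust damage.
That holds through level 2 (218 ≥ 75) but not at 3 (95 < 139).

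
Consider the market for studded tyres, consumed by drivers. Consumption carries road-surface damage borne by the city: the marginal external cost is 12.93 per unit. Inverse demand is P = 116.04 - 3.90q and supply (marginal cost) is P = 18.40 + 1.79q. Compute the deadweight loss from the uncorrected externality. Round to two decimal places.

DWL = 14.69

Market equilibrium (private): 18.40 + 1.79q = 116.04 - 3.90q → q_m = 17.1599.
Social marginal benefit = demand − MEC = 103.11 - 3.90q.
Set SMB = MC: 103.11 - 3.90q = 18.40 + 1.79q → q* = 14.8875.
Height of the DWL triangle at q_m is MC(q_m) − SMB(q_m) = MEC(q_m) = 12.9300.
DWL = ½ × 2.2724 × 12.9300 = 14.6911.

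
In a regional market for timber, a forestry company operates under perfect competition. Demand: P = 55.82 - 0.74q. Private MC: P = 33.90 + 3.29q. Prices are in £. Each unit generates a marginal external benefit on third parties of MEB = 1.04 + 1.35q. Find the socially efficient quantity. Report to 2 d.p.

Social marginal cost = private MC − MEB = 32.86 + 1.94q.
Set SMC = demand: 32.86 + 1.94q = 55.82 - 0.74q → q* = 8.5672.

q* = 8.57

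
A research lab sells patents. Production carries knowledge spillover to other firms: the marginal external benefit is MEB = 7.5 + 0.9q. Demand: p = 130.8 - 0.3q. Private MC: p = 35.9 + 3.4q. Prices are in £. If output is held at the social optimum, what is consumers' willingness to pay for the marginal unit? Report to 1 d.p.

P = £119.8

Social marginal cost = private MC − MEB = 28.4 + 2.5q.
Set SMC = demand: 28.4 + 2.5q = 130.8 - 0.3q → q* = 36.5714.
Consumer price on the demand curve at q*: 130.8 − 0.3×36.5714 = 119.8286.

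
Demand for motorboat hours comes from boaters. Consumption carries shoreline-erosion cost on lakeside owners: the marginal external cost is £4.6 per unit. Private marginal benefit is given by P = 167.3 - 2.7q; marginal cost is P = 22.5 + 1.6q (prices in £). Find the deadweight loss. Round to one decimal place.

Market equilibrium (private): 22.5 + 1.6q = 167.3 - 2.7q → q_m = 33.6744.
Social marginal benefit = demand − MEC = 162.7 - 2.7q.
Set SMB = MC: 162.7 - 2.7q = 22.5 + 1.6q → q* = 32.6047.
Between q* and q_m the wedge MC − SMB runs linearly from 0 to MEC(q_m), so the loss is a triangle.
DWL = ½ × 1.0697 × 4.6000 = 2.4603.

DWL = £2.5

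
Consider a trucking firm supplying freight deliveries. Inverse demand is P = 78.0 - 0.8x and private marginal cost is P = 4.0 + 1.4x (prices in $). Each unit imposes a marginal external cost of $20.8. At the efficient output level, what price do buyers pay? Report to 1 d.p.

P = $58.7

Social marginal cost = private MC + MEC = 24.8 + 1.4x.
Set SMC = demand: 24.8 + 1.4x = 78.0 - 0.8x → x* = 24.1818.
Consumer price on the demand curve at x*: 78.0 − 0.8×24.1818 = 58.6546.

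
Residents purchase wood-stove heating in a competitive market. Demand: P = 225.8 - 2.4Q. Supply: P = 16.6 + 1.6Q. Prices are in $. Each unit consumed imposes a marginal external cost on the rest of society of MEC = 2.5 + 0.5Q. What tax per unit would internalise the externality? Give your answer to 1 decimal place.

tax = $25.5 per unit

Social marginal benefit = demand − MEC = 223.3 - 2.9Q.
Set SMB = MC: 223.3 - 2.9Q = 16.6 + 1.6Q → Q* = 45.9333.
The Pigouvian tax equals MEC at Q*: 2.5 + 0.5×45.9333 = 25.4667.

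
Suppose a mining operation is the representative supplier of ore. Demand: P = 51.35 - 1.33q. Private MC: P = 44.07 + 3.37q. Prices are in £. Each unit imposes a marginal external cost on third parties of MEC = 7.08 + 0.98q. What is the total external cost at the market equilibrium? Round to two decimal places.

Market equilibrium (private): 44.07 + 3.37q = 51.35 - 1.33q → q_m = 1.5489.
Total external cost = ∫₀^{q_m} (7.08 + 0.98q) dq = 7.08×1.5489 + ½×0.98×1.5489² = 12.1418.

£12.14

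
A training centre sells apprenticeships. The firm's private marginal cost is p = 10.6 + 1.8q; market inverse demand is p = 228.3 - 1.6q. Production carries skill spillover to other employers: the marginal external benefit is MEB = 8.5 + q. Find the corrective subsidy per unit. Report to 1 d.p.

subsidy = 102.8 per unit

Social marginal cost = private MC − MEB = 2.1 + 0.8q.
Set SMC = demand: 2.1 + 0.8q = 228.3 - 1.6q → q* = 94.2500.
The Pigouvian subsidy equals MEB at q*: 8.5 + 1.0×94.2500 = 102.7500.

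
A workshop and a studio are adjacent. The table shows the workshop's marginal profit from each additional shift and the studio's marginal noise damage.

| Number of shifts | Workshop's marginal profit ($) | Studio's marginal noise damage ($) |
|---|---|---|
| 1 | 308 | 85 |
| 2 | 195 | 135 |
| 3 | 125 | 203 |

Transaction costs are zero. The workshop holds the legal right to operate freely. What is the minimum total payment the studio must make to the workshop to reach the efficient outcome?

Left alone the workshop would choose level 3 (marginal profit stays positive).
Efficient level: k* = 2 (marginal profit ≥ marginal noise damage through 2).
The studio must at least cover the workshop's forgone profit from cutting 3→2: 125 = 125.

$125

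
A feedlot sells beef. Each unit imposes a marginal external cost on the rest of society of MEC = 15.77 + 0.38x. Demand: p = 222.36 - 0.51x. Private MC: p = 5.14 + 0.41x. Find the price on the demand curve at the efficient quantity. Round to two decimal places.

Social marginal cost = private MC + MEC = 20.91 + 0.79x.
Set SMC = demand: 20.91 + 0.79x = 222.36 - 0.51x → x* = 154.9615.
Consumer price on the demand curve at x*: 222.36 − 0.51×154.9615 = 143.3296.

P = 143.33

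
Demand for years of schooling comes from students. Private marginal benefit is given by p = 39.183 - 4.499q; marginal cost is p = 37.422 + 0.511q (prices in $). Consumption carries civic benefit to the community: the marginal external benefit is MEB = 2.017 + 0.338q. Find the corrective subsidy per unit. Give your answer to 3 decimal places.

subsidy = $2.290 per unit

Social marginal benefit = demand + MEB = 41.200 - 4.161q.
Set SMB = MC: 41.200 - 4.161q = 37.422 + 0.511q → q* = 0.8086.
The Pigouvian subsidy equals MEB at q*: 2.017 + 0.338×0.8086 = 2.2903.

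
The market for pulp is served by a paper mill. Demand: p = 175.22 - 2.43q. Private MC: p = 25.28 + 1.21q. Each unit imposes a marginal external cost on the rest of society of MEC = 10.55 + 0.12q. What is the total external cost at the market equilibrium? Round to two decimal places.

536.39

Market equilibrium (private): 25.28 + 1.21q = 175.22 - 2.43q → q_m = 41.1923.
Total external cost = ∫₀^{q_m} (10.55 + 0.12q) dq = 10.55×41.1923 + ½×0.12×41.1923² = 536.3871.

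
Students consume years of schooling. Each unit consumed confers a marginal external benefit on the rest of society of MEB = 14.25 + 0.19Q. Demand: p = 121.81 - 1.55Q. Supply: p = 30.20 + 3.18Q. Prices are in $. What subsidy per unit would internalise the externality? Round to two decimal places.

subsidy = $18.68 per unit

Social marginal benefit = demand + MEB = 136.06 - 1.36Q.
Set SMB = MC: 136.06 - 1.36Q = 30.20 + 3.18Q → Q* = 23.3172.
The Pigouvian subsidy equals MEB at Q*: 14.25 + 0.19×23.3172 = 18.6803.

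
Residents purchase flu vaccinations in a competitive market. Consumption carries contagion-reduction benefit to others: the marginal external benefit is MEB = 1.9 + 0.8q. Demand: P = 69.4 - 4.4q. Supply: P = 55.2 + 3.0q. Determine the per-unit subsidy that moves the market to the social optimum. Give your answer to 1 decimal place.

subsidy = 3.9 per unit

Social marginal benefit = demand + MEB = 71.3 - 3.6q.
Set SMB = MC: 71.3 - 3.6q = 55.2 + 3.0q → q* = 2.4394.
The Pigouvian subsidy equals MEB at q*: 1.9 + 0.8×2.4394 = 3.8515.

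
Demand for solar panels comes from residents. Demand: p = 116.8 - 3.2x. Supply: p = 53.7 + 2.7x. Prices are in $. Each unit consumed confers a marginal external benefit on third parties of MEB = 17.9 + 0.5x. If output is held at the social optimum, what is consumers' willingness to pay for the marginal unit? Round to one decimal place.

Social marginal benefit = demand + MEB = 134.7 - 2.7x.
Set SMB = MC: 134.7 - 2.7x = 53.7 + 2.7x → x* = 15.0000.
Consumer price on the demand curve at x*: 116.8 − 3.2×15.0000 = 68.8000.

P = $68.8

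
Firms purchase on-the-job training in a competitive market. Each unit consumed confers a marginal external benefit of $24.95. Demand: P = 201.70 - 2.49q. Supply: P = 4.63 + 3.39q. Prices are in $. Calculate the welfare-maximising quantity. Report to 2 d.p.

Social marginal benefit = demand + MEB = 226.65 - 2.49q.
Set SMB = MC: 226.65 - 2.49q = 4.63 + 3.39q → q* = 37.7585.

q* = 37.76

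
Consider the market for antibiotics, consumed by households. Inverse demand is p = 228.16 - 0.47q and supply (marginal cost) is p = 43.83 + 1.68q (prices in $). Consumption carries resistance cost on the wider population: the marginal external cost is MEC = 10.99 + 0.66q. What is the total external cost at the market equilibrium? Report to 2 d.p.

Market equilibrium (private): 43.83 + 1.68q = 228.16 - 0.47q → q_m = 85.7349.
Total external cost = ∫₀^{q_m} (10.99 + 0.66q) dq = 10.99×85.7349 + ½×0.66×85.7349² = 3367.8827.

$3367.88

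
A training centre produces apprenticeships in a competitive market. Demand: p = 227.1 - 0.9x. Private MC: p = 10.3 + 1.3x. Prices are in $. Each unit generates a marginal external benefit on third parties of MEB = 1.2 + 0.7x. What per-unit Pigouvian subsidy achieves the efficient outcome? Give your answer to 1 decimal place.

subsidy = $102.9 per unit

Social marginal cost = private MC − MEB = 9.1 + 0.6x.
Set SMC = demand: 9.1 + 0.6x = 227.1 - 0.9x → x* = 145.3333.
The Pigouvian subsidy equals MEB at x*: 1.2 + 0.7×145.3333 = 102.9333.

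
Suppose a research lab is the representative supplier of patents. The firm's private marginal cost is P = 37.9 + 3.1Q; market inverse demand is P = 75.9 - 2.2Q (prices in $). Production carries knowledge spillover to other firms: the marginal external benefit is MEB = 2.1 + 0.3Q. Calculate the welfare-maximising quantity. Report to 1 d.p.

Social marginal cost = private MC − MEB = 35.8 + 2.8Q.
Set SMC = demand: 35.8 + 2.8Q = 75.9 - 2.2Q → Q* = 8.0200.

Q* = 8.0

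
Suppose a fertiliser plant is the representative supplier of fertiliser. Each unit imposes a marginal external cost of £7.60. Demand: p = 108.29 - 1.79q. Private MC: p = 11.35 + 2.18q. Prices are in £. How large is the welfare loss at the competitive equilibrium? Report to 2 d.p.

Market equilibrium (private): 11.35 + 2.18q = 108.29 - 1.79q → q_m = 24.4181.
Social marginal cost = private MC + MEC = 18.95 + 2.18q.
Set SMC = demand: 18.95 + 2.18q = 108.29 - 1.79q → q* = 22.5038.
The loss is the area between SMC and demand from q* to q_m; with linear curves that's a triangle of height MEC(q_m).
DWL = ½ × 1.9143 × 7.6000 = 7.2743.

DWL = £7.27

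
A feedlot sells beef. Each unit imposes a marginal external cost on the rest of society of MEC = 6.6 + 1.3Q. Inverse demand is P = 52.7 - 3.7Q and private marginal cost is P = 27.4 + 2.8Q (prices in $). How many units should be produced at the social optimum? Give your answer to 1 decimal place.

Social marginal cost = private MC + MEC = 34.0 + 4.1Q.
Set SMC = demand: 34.0 + 4.1Q = 52.7 - 3.7Q → Q* = 2.3974.

Q* = 2.4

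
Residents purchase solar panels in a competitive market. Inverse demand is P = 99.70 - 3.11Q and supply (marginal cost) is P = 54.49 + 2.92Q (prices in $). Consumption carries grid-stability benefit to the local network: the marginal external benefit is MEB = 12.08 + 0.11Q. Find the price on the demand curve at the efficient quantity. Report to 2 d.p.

P = $69.60

Social marginal benefit = demand + MEB = 111.78 - 3.00Q.
Set SMB = MC: 111.78 - 3.00Q = 54.49 + 2.92Q → Q* = 9.6774.
Consumer price on the demand curve at Q*: 99.70 − 3.11×9.6774 = 69.6033.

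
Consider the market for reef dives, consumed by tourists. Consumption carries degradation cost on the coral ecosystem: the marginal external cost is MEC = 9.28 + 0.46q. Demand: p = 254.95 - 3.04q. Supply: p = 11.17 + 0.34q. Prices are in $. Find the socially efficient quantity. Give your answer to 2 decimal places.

q* = 61.07

Social marginal benefit = demand − MEC = 245.67 - 3.50q.
Set SMB = MC: 245.67 - 3.50q = 11.17 + 0.34q → q* = 61.0677.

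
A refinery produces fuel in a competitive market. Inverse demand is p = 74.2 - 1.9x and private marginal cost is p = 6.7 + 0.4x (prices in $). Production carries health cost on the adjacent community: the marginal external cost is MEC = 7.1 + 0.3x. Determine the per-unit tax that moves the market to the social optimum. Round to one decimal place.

Social marginal cost = private MC + MEC = 13.8 + 0.7x.
Set SMC = demand: 13.8 + 0.7x = 74.2 - 1.9x → x* = 23.2308.
The Pigouvian tax equals MEC at x*: 7.1 + 0.3×23.2308 = 14.0692.

tax = $14.1 per unit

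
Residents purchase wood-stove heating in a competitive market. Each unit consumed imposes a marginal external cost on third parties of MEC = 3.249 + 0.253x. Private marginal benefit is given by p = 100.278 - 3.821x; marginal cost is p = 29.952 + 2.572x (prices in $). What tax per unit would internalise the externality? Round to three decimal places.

Social marginal benefit = demand − MEC = 97.029 - 4.074x.
Set SMB = MC: 97.029 - 4.074x = 29.952 + 2.572x → x* = 10.0928.
The Pigouvian tax equals MEC at x*: 3.249 + 0.253×10.0928 = 5.8025.

tax = $5.802 per unit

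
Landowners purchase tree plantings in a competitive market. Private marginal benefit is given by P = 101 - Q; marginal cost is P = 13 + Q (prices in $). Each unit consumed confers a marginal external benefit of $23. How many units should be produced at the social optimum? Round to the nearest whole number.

Q* = 56

Social marginal benefit = demand + MEB = 124 - Q.
Set SMB = MC: 124 - Q = 13 + Q → Q* = 55.5000.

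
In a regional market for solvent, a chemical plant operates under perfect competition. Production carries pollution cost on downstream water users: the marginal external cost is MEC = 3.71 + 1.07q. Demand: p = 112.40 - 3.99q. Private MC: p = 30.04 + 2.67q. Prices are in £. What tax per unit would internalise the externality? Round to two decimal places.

tax = £14.60 per unit

Social marginal cost = private MC + MEC = 33.75 + 3.74q.
Set SMC = demand: 33.75 + 3.74q = 112.40 - 3.99q → q* = 10.1746.
The Pigouvian tax equals MEC at q*: 3.71 + 1.07×10.1746 = 14.5968.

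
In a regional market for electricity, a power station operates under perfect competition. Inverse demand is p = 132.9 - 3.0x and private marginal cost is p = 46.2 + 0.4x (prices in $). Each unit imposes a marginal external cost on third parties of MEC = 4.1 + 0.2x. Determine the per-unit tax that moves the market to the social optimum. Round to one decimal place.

tax = $8.7 per unit

Social marginal cost = private MC + MEC = 50.3 + 0.6x.
Set SMC = demand: 50.3 + 0.6x = 132.9 - 3.0x → x* = 22.9444.
The Pigouvian tax equals MEC at x*: 4.1 + 0.2×22.9444 = 8.6889.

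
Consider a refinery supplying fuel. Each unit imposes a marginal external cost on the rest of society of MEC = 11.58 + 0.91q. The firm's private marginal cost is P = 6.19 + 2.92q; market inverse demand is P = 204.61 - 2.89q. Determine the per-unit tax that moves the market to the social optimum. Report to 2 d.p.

tax = 36.88 per unit

Social marginal cost = private MC + MEC = 17.77 + 3.83q.
Set SMC = demand: 17.77 + 3.83q = 204.61 - 2.89q → q* = 27.8036.
The Pigouvian tax equals MEC at q*: 11.58 + 0.91×27.8036 = 36.8813.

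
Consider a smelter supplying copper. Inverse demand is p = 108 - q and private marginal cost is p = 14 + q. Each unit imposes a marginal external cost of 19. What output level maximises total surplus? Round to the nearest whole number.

Social marginal cost = private MC + MEC = 33 + q.
Set SMC = demand: 33 + q = 108 - q → q* = 37.5000.

q* = 38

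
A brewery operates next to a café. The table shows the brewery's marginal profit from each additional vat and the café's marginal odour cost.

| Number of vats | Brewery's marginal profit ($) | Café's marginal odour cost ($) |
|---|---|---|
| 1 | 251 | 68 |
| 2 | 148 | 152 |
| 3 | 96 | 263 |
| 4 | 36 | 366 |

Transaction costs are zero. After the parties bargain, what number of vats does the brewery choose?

Bargaining reaches the level where marginal profit last exceeds marginal odour cost.
That holds through level 1 (251 ≥ 68) but not at 2 (148 < 152).

1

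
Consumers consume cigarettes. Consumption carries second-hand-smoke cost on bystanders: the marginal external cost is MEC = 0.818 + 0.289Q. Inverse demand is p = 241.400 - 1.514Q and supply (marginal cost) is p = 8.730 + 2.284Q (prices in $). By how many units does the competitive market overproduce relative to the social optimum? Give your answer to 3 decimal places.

Market equilibrium (private): 8.730 + 2.284Q = 241.400 - 1.514Q → Q_m = 61.2612.
Social marginal benefit = demand − MEC = 240.582 - 1.803Q.
Set SMB = MC: 240.582 - 1.803Q = 8.730 + 2.284Q → Q* = 56.7291.
Gap = |61.2612 − 56.7291| = 4.5321.

4.532 units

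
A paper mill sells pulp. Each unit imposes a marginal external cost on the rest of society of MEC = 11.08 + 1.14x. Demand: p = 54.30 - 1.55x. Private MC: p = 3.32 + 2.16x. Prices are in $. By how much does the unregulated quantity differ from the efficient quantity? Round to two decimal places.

Market equilibrium (private): 3.32 + 2.16x = 54.30 - 1.55x → x_m = 13.7412.
Social marginal cost = private MC + MEC = 14.40 + 3.30x.
Set SMC = demand: 14.40 + 3.30x = 54.30 - 1.55x → x* = 8.2268.
Gap = |13.7412 − 8.2268| = 5.5144.

5.51 units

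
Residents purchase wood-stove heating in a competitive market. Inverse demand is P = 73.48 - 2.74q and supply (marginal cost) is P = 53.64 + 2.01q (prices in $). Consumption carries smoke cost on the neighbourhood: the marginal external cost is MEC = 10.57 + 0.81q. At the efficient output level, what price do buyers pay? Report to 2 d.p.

P = $68.91

Social marginal benefit = demand − MEC = 62.91 - 3.55q.
Set SMB = MC: 62.91 - 3.55q = 53.64 + 2.01q → q* = 1.6673.
Consumer price on the demand curve at q*: 73.48 − 2.74×1.6673 = 68.9116.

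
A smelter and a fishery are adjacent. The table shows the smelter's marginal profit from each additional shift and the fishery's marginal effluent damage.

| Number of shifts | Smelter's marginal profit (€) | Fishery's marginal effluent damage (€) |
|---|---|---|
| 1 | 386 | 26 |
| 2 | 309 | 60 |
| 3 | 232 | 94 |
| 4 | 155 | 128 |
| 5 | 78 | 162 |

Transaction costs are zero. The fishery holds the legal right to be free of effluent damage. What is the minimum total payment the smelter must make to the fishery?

€308

Efficient level: marginal profit ≥ marginal effluent damage through level 4, so k* = 4.
With the fishery holding the right, the smelter must at least compensate total damage at k*: 26 + 60 + 94 + 128 = 308.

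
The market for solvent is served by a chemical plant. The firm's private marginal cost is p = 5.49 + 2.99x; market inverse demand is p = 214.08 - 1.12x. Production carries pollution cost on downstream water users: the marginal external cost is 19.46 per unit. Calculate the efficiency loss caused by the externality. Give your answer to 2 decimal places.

Market equilibrium (private): 5.49 + 2.99x = 214.08 - 1.12x → x_m = 50.7518.
Social marginal cost = private MC + MEC = 24.95 + 2.99x.
Set SMC = demand: 24.95 + 2.99x = 214.08 - 1.12x → x* = 46.0170.
Between x* and x_m the wedge SMC − demand runs linearly from 0 to MEC(x_m), so the loss is a triangle.
DWL = ½ × 4.7348 × 19.4600 = 46.0696.

DWL = 46.07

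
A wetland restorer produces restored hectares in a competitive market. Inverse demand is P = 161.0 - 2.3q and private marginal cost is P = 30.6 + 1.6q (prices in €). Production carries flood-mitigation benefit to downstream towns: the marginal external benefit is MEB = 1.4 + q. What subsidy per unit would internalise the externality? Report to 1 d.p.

Social marginal cost = private MC − MEB = 29.2 + 0.6q.
Set SMC = demand: 29.2 + 0.6q = 161.0 - 2.3q → q* = 45.4483.
The Pigouvian subsidy equals MEB at q*: 1.4 + 1.0×45.4483 = 46.8483.

subsidy = €46.8 per unit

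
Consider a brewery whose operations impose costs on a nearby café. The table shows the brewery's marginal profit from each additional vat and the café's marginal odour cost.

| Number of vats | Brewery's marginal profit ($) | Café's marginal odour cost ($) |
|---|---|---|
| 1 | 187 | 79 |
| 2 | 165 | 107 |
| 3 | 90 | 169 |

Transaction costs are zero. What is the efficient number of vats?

2

Bargaining reaches the level where marginal profit last exceeds marginal odour cost.
That holds through level 2 (165 ≥ 107) but not at 3 (90 < 169).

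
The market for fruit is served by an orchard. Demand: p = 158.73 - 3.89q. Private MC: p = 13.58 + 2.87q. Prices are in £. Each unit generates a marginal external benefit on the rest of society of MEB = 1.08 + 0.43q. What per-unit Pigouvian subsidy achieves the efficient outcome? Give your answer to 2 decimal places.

Social marginal cost = private MC − MEB = 12.50 + 2.44q.
Set SMC = demand: 12.50 + 2.44q = 158.73 - 3.89q → q* = 23.1011.
The Pigouvian subsidy equals MEB at q*: 1.08 + 0.43×23.1011 = 11.0135.

subsidy = £11.01 per unit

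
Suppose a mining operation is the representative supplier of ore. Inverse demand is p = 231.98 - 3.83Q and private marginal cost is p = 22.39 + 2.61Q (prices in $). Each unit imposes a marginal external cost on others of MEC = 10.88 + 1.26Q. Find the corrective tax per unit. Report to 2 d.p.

Social marginal cost = private MC + MEC = 33.27 + 3.87Q.
Set SMC = demand: 33.27 + 3.87Q = 231.98 - 3.83Q → Q* = 25.8065.
The Pigouvian tax equals MEC at Q*: 10.88 + 1.26×25.8065 = 43.3962.

tax = $43.40 per unit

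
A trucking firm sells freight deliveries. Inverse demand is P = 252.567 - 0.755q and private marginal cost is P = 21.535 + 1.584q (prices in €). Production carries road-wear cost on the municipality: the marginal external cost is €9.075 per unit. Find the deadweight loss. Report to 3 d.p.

Market equilibrium (private): 21.535 + 1.584q = 252.567 - 0.755q → q_m = 98.7738.
Social marginal cost = private MC + MEC = 30.610 + 1.584q.
Set SMC = demand: 30.610 + 1.584q = 252.567 - 0.755q → q* = 94.8940.
Between q* and q_m the wedge SMC − demand runs linearly from 0 to MEC(q_m), so the loss is a triangle.
DWL = ½ × 3.8798 × 9.0750 = 17.6046.

DWL = €17.605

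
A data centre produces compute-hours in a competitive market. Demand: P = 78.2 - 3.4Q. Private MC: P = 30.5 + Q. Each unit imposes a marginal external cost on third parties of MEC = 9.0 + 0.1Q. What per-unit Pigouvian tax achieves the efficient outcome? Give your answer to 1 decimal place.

Social marginal cost = private MC + MEC = 39.5 + 1.1Q.
Set SMC = demand: 39.5 + 1.1Q = 78.2 - 3.4Q → Q* = 8.6000.
The Pigouvian tax equals MEC at Q*: 9.0 + 0.1×8.6000 = 9.8600.

tax = 9.9 per unit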